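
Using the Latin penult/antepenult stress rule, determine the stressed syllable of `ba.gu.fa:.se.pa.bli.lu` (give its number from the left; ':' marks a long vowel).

Classical Latin: stress the penult if heavy (long vowel or closed), else the antepenult.
Weights: 5 pa L, 6 bli L, 7 lu L.
The penult (syllable 6, bli) is light, so stress falls on the antepenult (syllable 5, pa).
Stress on syllable 5: ba.gu.fa:.se.ˈpa.bli.lu.

5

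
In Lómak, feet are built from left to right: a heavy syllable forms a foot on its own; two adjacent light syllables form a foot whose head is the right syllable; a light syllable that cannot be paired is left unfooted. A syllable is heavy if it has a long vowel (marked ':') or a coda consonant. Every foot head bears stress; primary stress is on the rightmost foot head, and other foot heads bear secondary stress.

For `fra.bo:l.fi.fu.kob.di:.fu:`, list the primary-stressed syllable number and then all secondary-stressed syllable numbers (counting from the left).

Weights: 1 fra L, 2 bo:l H, 3 fi L, 4 fu L, 5 kob H, 6 di: H, 7 fu: H.
Parse left to right (heavy = foot alone; LL = one foot; stranded L unfooted): fra (ˈbo:l) (fi.ˈfu) (ˈkob) (ˈdi:) (ˈfu:).
Foot heads: 2, 4, 5, 6, 7.
Primary stress on the rightmost head = syllable 7.
Secondary stress on 2, 4, 5, 6: fra.ˌbo:l.fi.ˌfu.ˌkob.ˌdi:.ˈfu:.

primary 7, secondary 2, 4, 5, 6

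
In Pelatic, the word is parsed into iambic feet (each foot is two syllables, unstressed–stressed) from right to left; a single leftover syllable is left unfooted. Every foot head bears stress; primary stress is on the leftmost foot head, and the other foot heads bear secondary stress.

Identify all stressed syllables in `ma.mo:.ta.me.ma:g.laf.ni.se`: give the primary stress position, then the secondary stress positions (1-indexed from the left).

Parse right to left into iambic (σˈσ) feet: (ma.ˈmo:) (ta.ˈme) (ma:g.ˈlaf) (ni.ˈse).
Foot heads (stressed positions): 2, 4, 6, 8.
End Rule Leftmost: primary stress on the leftmost head = syllable 2.
Secondary stress on 4, 6, 8: ma.ˈmo:.ta.ˌme.ma:g.ˌlaf.ni.ˌse.

primary 2, secondary 4, 6, 8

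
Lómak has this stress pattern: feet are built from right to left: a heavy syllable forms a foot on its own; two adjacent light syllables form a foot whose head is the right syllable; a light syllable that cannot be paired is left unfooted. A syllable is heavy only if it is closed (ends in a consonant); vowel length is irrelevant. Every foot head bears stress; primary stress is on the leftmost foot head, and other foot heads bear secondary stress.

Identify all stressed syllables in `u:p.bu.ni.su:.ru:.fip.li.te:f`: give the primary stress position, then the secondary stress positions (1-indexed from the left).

Weights: 1 u:p H, 2 bu L, 3 ni L, 4 su: L, 5 ru: L, 6 fip H, 7 li L, 8 te:f H.
Parse right to left (heavy = foot alone; LL = one foot; stranded L unfooted): (ˈu:p) (bu.ˈni) (su:.ˈru:) (ˈfip) li (ˈte:f).
Foot heads: 1, 3, 5, 6, 8.
Primary stress on the leftmost head = syllable 1.
Secondary stress on 3, 5, 6, 8: ˈu:p.bu.ˌni.su:.ˌru:.ˌfip.li.ˌte:f.

primary 1, secondary 3, 5, 6, 8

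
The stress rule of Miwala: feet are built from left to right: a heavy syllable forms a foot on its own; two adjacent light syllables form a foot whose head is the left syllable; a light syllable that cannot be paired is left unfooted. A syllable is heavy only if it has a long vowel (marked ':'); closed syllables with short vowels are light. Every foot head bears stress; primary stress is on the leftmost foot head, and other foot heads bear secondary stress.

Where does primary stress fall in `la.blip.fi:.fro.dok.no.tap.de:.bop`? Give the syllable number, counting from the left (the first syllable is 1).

Weights: 1 la L, 2 blip L, 3 fi: H, 4 fro L, 5 dok L, 6 no L, 7 tap L, 8 de: H, 9 bop L.
Parse left to right (heavy = foot alone; LL = one foot; stranded L unfooted): (ˈla.blip) (ˈfi:) (ˈfro.dok) (ˈno.tap) (ˈde:) bop.
Foot heads: 1, 3, 4, 6, 8.
Primary stress on the leftmost head = syllable 1.
Primary stress: syllable 1 → ˈla.blip.fi:.fro.dok.no.tap.de:.bop.

1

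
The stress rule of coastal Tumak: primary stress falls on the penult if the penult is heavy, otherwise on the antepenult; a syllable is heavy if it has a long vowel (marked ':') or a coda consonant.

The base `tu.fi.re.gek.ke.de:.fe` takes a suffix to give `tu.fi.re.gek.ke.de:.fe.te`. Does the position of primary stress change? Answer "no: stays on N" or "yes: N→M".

no: stays on 6

Base `tu.fi.re.gek.ke.de:.fe` (7 syllables):
  Weights: 5 ke L, 6 de: H, 7 fe L.
  The penult (syllable 6, de:) is heavy, so it takes stress.
  → primary stress on syllable 6.
Suffixed `tu.fi.re.gek.ke.de:.fe.te` (8 syllables):
  Weights: 6 de: H, 7 fe L, 8 te L.
  The penult (syllable 7, fe) is light, so stress falls on the antepenult (syllable 6, de:).
  → primary stress on syllable 6.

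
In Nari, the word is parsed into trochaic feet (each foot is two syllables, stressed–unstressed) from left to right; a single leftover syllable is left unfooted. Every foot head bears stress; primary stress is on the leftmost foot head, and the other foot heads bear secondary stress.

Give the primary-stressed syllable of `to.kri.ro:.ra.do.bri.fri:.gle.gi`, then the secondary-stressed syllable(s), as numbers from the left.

primary 1, secondary 3, 5, 7

Parse left to right into trochaic (ˈσσ) feet: (ˈto.kri) (ˈro:.ra) (ˈdo.bri) (ˈfri:.gle) gi. Syllable 9 is left unfooted.
Foot heads (stressed positions): 1, 3, 5, 7.
End Rule Leftmost: primary stress on the leftmost head = syllable 1.
Secondary stress on 3, 5, 7: ˈto.kri.ˌro:.ra.ˌdo.bri.ˌfri:.gle.gi.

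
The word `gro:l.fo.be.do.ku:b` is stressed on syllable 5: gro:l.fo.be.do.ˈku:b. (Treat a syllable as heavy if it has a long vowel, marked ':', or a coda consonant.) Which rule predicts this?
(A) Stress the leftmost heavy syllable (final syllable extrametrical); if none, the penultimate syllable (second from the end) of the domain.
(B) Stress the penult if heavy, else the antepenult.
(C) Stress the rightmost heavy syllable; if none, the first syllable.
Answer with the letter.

C

Rule A → syllable 1 (observed: 5).
Rule B → syllable 3 (observed: 5).
Rule C → syllable 5 ✓.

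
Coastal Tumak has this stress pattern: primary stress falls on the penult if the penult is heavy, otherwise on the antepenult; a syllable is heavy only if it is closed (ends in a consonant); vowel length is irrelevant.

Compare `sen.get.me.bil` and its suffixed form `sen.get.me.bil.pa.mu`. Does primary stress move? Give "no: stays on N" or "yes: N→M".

yes: 2→4

Base `sen.get.me.bil` (4 syllables):
  Weights: 2 get H, 3 me L, 4 bil H.
  The penult (syllable 3, me) is light, so stress falls on the antepenult (syllable 2, get).
  → primary stress on syllable 2.
Suffixed `sen.get.me.bil.pa.mu` (6 syllables):
  Weights: 4 bil H, 5 pa L, 6 mu L.
  The penult (syllable 5, pa) is light, so stress falls on the antepenult (syllable 4, bil).
  → primary stress on syllable 4.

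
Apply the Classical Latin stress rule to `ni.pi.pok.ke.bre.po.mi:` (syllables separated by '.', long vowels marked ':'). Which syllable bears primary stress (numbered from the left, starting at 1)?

Classical Latin: stress the penult if heavy (long vowel or closed), else the antepenult.
Weights: 5 bre L, 6 po L, 7 mi: H.
The penult (syllable 6, po) is light, so stress falls on the antepenult (syllable 5, bre).
Stress on syllable 5: ni.pi.pok.ke.ˈbre.po.mi:.

5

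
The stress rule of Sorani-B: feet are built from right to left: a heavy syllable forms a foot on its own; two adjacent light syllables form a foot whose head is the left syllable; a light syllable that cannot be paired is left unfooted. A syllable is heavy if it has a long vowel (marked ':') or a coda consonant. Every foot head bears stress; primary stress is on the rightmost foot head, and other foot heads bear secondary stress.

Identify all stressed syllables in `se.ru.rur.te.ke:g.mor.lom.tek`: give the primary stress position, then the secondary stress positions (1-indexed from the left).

Weights: 1 se L, 2 ru L, 3 rur H, 4 te L, 5 ke:g H, 6 mor H, 7 lom H, 8 tek H.
Parse right to left (heavy = foot alone; LL = one foot; stranded L unfooted): (ˈse.ru) (ˈrur) te (ˈke:g) (ˈmor) (ˈlom) (ˈtek).
Foot heads: 1, 3, 5, 6, 7, 8.
Primary stress on the rightmost head = syllable 8.
Secondary stress on 1, 3, 5, 6, 7: ˌse.ru.ˌrur.te.ˌke:g.ˌmor.ˌlom.ˈtek.

primary 8, secondary 1, 3, 5, 6, 7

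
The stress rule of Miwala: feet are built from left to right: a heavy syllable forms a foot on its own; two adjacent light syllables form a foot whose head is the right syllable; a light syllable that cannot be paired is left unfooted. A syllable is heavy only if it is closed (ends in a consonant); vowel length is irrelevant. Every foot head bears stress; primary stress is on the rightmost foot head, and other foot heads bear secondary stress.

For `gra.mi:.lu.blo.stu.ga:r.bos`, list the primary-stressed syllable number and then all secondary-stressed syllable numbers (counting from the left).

primary 7, secondary 2, 4, 6

Weights: 1 gra L, 2 mi: L, 3 lu L, 4 blo L, 5 stu L, 6 ga:r H, 7 bos H.
Parse left to right (heavy = foot alone; LL = one foot; stranded L unfooted): (gra.ˈmi:) (lu.ˈblo) stu (ˈga:r) (ˈbos).
Foot heads: 2, 4, 6, 7.
Primary stress on the rightmost head = syllable 7.
Secondary stress on 2, 4, 6: gra.ˌmi:.lu.ˌblo.stu.ˌga:r.ˈbos.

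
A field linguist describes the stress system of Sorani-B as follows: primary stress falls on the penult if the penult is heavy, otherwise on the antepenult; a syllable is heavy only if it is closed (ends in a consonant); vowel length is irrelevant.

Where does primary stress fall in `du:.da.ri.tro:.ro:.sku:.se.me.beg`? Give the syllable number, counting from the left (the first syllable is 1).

Weights: 7 se L, 8 me L, 9 beg H.
The penult (syllable 8, me) is light, so stress falls on the antepenult (syllable 7, se).
Primary stress: syllable 7 → du:.da.ri.tro:.ro:.sku:.ˈse.me.beg.

7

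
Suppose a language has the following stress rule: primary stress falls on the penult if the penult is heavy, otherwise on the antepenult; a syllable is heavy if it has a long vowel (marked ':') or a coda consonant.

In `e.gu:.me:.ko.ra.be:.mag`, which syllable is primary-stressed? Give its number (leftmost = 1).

6

Weights: 5 ra L, 6 be: H, 7 mag H.
The penult (syllable 6, be:) is heavy, so it takes stress.
Primary stress: syllable 6 → e.gu:.me:.ko.ra.ˈbe:.mag.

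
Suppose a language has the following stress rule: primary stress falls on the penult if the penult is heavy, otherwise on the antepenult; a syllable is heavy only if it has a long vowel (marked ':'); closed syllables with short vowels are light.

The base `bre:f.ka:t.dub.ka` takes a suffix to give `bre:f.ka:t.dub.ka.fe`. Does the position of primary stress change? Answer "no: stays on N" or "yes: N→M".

yes: 2→3

Base `bre:f.ka:t.dub.ka` (4 syllables):
  Weights: 2 ka:t H, 3 dub L, 4 ka L.
  The penult (syllable 3, dub) is light, so stress falls on the antepenult (syllable 2, ka:t).
  → primary stress on syllable 2.
Suffixed `bre:f.ka:t.dub.ka.fe` (5 syllables):
  Weights: 3 dub L, 4 ka L, 5 fe L.
  The penult (syllable 4, ka) is light, so stress falls on the antepenult (syllable 3, dub).
  → primary stress on syllable 3.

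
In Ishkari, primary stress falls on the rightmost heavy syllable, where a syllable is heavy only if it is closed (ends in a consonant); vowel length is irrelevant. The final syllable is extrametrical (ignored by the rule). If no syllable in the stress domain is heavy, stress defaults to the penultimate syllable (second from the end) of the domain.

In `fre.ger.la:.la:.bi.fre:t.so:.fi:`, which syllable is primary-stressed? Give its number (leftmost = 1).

6

The final syllable (8, fi:) is extrametrical; the stress domain is syllables 1–7.
Weights: 1 fre L, 2 ger H, 3 la: L, 4 la: L, 5 bi L, 6 fre:t H, 7 so: L.
Heavy syllables in the domain: 2, 6. The rightmost is syllable 6 (fre:t).
Primary stress: syllable 6 → fre.ger.la:.la:.bi.ˈfre:t.so:.fi:.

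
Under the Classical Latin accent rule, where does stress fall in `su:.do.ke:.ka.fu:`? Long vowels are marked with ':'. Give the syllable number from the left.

Classical Latin: stress the penult if heavy (long vowel or closed), else the antepenult.
Weights: 3 ke: H, 4 ka L, 5 fu: H.
The penult (syllable 4, ka) is light, so stress falls on the antepenult (syllable 3, ke:).
Stress on syllable 3: su:.do.ˈke:.ka.fu:.

3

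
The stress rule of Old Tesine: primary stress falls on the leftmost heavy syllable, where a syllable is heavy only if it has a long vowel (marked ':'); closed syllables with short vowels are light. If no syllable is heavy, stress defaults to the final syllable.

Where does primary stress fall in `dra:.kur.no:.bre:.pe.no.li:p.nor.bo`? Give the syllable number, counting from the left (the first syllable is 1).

1

Weights: 1 dra: H, 2 kur L, 3 no: H, 4 bre: H, 5 pe L, 6 no L, 7 li:p H, 8 nor L, 9 bo L.
Heavy syllables in the domain: 1, 3, 4, 7. The leftmost is syllable 1 (dra:).
Primary stress: syllable 1 → ˈdra:.kur.no:.bre:.pe.no.li:p.nor.bo.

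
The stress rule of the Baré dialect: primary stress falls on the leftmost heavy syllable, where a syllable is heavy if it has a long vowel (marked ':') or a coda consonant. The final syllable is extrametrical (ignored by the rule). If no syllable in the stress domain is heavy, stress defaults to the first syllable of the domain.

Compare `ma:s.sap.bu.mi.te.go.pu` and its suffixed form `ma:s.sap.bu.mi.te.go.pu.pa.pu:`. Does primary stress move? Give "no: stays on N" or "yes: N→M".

Base `ma:s.sap.bu.mi.te.go.pu` (7 syllables):
  The final syllable (7, pu) is extrametrical; the stress domain is syllables 1–6.
  Weights: 1 ma:s H, 2 sap H, 3 bu L, 4 mi L, 5 te L, 6 go L.
  Heavy syllables in the domain: 1, 2. The leftmost is syllable 1 (ma:s).
  → primary stress on syllable 1.
Suffixed `ma:s.sap.bu.mi.te.go.pu.pa.pu:` (9 syllables):
  The final syllable (9, pu:) is extrametrical; the stress domain is syllables 1–8.
  Weights: 1 ma:s H, 2 sap H, 3 bu L, 4 mi L, 5 te L, 6 go L, 7 pu L, 8 pa L.
  Heavy syllables in the domain: 1, 2. The leftmost is syllable 1 (ma:s).
  → primary stress on syllable 1.

no: stays on 1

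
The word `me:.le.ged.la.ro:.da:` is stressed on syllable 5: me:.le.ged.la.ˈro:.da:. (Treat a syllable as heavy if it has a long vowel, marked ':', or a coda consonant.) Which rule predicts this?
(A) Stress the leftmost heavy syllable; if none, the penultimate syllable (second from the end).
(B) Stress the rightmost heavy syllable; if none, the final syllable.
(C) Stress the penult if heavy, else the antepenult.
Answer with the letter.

Rule A → syllable 1 (observed: 5).
Rule B → syllable 6 (observed: 5).
Rule C → syllable 5 ✓.

C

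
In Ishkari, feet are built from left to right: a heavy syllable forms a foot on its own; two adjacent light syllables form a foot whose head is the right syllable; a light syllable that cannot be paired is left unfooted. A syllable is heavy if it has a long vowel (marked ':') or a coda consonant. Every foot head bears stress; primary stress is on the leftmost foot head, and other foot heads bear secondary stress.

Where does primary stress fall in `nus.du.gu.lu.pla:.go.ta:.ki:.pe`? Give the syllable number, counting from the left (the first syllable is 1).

1

Weights: 1 nus H, 2 du L, 3 gu L, 4 lu L, 5 pla: H, 6 go L, 7 ta: H, 8 ki: H, 9 pe L.
Parse left to right (heavy = foot alone; LL = one foot; stranded L unfooted): (ˈnus) (du.ˈgu) lu (ˈpla:) go (ˈta:) (ˈki:) pe.
Foot heads: 1, 3, 5, 7, 8.
Primary stress on the leftmost head = syllable 1.
Primary stress: syllable 1 → ˈnus.du.gu.lu.pla:.go.ta:.ki:.pe.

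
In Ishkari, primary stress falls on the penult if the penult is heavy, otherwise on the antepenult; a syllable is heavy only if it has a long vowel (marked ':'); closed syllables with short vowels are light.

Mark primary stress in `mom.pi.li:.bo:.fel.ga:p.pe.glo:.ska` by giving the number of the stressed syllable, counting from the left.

Weights: 7 pe L, 8 glo: H, 9 ska L.
The penult (syllable 8, glo:) is heavy, so it takes stress.
Primary stress: syllable 8 → mom.pi.li:.bo:.fel.ga:p.pe.ˈglo:.ska.

8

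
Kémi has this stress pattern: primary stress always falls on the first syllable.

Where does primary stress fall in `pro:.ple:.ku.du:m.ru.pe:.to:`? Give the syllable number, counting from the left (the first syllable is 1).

The word has 7 syllables; the first syllable is syllable 1 (pro:).
Primary stress: syllable 1 → ˈpro:.ple:.ku.du:m.ru.pe:.to:.

1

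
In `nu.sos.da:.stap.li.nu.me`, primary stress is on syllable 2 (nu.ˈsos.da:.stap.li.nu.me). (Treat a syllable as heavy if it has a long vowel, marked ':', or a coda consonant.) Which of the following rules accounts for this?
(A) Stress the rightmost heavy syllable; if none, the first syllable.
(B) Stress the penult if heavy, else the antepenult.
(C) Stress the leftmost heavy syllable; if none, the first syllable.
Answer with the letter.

C

Rule A → syllable 4 (observed: 2).
Rule B → syllable 5 (observed: 2).
Rule C → syllable 2 ✓.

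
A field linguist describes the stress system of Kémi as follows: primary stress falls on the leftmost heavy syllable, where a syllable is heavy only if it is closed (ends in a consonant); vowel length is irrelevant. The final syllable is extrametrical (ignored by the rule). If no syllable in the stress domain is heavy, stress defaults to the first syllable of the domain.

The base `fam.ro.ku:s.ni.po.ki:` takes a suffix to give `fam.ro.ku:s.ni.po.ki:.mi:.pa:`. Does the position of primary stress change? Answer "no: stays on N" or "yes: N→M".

Base `fam.ro.ku:s.ni.po.ki:` (6 syllables):
  The final syllable (6, ki:) is extrametrical; the stress domain is syllables 1–5.
  Weights: 1 fam H, 2 ro L, 3 ku:s H, 4 ni L, 5 po L.
  Heavy syllables in the domain: 1, 3. The leftmost is syllable 1 (fam).
  → primary stress on syllable 1.
Suffixed `fam.ro.ku:s.ni.po.ki:.mi:.pa:` (8 syllables):
  The final syllable (8, pa:) is extrametrical; the stress domain is syllables 1–7.
  Weights: 1 fam H, 2 ro L, 3 ku:s H, 4 ni L, 5 po L, 6 ki: L, 7 mi: L.
  Heavy syllables in the domain: 1, 3. The leftmost is syllable 1 (fam).
  → primary stress on syllable 1.

no: stays on 1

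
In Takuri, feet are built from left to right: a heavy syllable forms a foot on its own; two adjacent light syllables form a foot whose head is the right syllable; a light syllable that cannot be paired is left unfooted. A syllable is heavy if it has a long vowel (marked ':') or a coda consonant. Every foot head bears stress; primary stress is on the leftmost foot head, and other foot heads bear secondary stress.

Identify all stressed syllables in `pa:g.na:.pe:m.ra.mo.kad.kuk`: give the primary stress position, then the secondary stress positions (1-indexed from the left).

primary 1, secondary 2, 3, 5, 6, 7

Weights: 1 pa:g H, 2 na: H, 3 pe:m H, 4 ra L, 5 mo L, 6 kad H, 7 kuk H.
Parse left to right (heavy = foot alone; LL = one foot; stranded L unfooted): (ˈpa:g) (ˈna:) (ˈpe:m) (ra.ˈmo) (ˈkad) (ˈkuk).
Foot heads: 1, 2, 3, 5, 6, 7.
Primary stress on the leftmost head = syllable 1.
Secondary stress on 2, 3, 5, 6, 7: ˈpa:g.ˌna:.ˌpe:m.ra.ˌmo.ˌkad.ˌkuk.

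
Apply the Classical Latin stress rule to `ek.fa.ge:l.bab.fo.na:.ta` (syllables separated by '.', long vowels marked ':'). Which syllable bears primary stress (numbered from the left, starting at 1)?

6

Classical Latin: stress the penult if heavy (long vowel or closed), else the antepenult.
Weights: 5 fo L, 6 na: H, 7 ta L.
The penult (syllable 6, na:) is heavy, so it takes stress.
Stress on syllable 6: ek.fa.ge:l.bab.fo.ˈna:.ta.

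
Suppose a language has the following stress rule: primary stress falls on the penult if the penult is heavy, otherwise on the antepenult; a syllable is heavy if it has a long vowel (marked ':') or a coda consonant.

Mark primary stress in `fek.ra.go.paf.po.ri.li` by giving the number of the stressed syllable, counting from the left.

5

Weights: 5 po L, 6 ri L, 7 li L.
The penult (syllable 6, ri) is light, so stress falls on the antepenult (syllable 5, po).
Primary stress: syllable 5 → fek.ra.go.paf.ˈpo.ri.li.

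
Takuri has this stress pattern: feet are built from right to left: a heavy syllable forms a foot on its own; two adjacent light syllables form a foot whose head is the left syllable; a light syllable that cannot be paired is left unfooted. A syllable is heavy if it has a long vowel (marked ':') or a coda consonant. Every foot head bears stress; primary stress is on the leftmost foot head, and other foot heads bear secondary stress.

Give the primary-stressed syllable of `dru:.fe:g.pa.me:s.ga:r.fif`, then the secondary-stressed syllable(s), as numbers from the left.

Weights: 1 dru: H, 2 fe:g H, 3 pa L, 4 me:s H, 5 ga:r H, 6 fif H.
Parse right to left (heavy = foot alone; LL = one foot; stranded L unfooted): (ˈdru:) (ˈfe:g) pa (ˈme:s) (ˈga:r) (ˈfif).
Foot heads: 1, 2, 4, 5, 6.
Primary stress on the leftmost head = syllable 1.
Secondary stress on 2, 4, 5, 6: ˈdru:.ˌfe:g.pa.ˌme:s.ˌga:r.ˌfif.

primary 1, secondary 2, 4, 5, 6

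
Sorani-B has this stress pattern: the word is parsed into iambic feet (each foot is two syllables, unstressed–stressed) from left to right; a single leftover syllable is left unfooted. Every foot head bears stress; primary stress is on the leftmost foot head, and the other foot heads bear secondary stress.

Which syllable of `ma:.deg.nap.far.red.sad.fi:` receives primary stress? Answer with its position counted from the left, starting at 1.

Parse left to right into iambic (σˈσ) feet: (ma:.ˈdeg) (nap.ˈfar) (red.ˈsad) fi:. Syllable 7 is left unfooted.
Foot heads (stressed positions): 2, 4, 6.
End Rule Leftmost: primary stress on the leftmost head = syllable 2.
Primary stress: syllable 2 → ma:.ˈdeg.nap.far.red.sad.fi:.

2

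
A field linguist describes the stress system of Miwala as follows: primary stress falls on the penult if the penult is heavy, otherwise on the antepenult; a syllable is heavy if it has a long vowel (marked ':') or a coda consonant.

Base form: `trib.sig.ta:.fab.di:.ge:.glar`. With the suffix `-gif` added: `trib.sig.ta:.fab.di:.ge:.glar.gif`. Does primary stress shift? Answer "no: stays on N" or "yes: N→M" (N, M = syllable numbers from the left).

yes: 6→7

Base `trib.sig.ta:.fab.di:.ge:.glar` (7 syllables):
  Weights: 5 di: H, 6 ge: H, 7 glar H.
  The penult (syllable 6, ge:) is heavy, so it takes stress.
  → primary stress on syllable 6.
Suffixed `trib.sig.ta:.fab.di:.ge:.glar.gif` (8 syllables):
  Weights: 6 ge: H, 7 glar H, 8 gif H.
  The penult (syllable 7, glar) is heavy, so it takes stress.
  → primary stress on syllable 7.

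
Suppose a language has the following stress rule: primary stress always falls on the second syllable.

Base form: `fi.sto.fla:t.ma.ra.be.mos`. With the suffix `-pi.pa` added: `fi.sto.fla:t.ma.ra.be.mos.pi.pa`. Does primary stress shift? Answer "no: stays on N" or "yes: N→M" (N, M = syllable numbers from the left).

no: stays on 2

Base `fi.sto.fla:t.ma.ra.be.mos` (7 syllables):
  The word has 7 syllables; the second syllable is syllable 2 (sto).
  → primary stress on syllable 2.
Suffixed `fi.sto.fla:t.ma.ra.be.mos.pi.pa` (9 syllables):
  The word has 9 syllables; the second syllable is syllable 2 (sto).
  → primary stress on syllable 2.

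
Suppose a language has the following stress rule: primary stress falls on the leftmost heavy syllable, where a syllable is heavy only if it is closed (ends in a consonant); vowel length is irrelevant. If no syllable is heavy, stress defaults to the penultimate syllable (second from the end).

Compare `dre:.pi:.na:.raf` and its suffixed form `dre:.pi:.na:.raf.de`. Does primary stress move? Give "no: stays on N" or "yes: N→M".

no: stays on 4

Base `dre:.pi:.na:.raf` (4 syllables):
  Weights: 1 dre: L, 2 pi: L, 3 na: L, 4 raf H.
  Heavy syllables in the domain: 4. The leftmost is syllable 4 (raf).
  → primary stress on syllable 4.
Suffixed `dre:.pi:.na:.raf.de` (5 syllables):
  Weights: 1 dre: L, 2 pi: L, 3 na: L, 4 raf H, 5 de L.
  Heavy syllables in the domain: 4. The leftmost is syllable 4 (raf).
  → primary stress on syllable 4.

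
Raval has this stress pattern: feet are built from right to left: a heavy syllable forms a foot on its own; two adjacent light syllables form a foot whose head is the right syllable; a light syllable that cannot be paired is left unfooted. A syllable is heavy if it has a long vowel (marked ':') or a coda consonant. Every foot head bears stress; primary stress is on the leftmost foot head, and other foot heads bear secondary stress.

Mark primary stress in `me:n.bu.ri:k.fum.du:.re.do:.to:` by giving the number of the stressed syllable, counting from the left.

1

Weights: 1 me:n H, 2 bu L, 3 ri:k H, 4 fum H, 5 du: H, 6 re L, 7 do: H, 8 to: H.
Parse right to left (heavy = foot alone; LL = one foot; stranded L unfooted): (ˈme:n) bu (ˈri:k) (ˈfum) (ˈdu:) re (ˈdo:) (ˈto:).
Foot heads: 1, 3, 4, 5, 7, 8.
Primary stress on the leftmost head = syllable 1.
Primary stress: syllable 1 → ˈme:n.bu.ri:k.fum.du:.re.do:.to:.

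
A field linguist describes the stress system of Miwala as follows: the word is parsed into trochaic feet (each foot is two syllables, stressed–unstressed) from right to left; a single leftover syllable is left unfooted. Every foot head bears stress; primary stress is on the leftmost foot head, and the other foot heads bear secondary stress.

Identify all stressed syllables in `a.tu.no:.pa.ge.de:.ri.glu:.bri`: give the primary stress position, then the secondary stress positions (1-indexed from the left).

Parse right to left into trochaic (ˈσσ) feet: a (ˈtu.no:) (ˈpa.ge) (ˈde:.ri) (ˈglu:.bri). Syllable 1 is left unfooted.
Foot heads (stressed positions): 2, 4, 6, 8.
End Rule Leftmost: primary stress on the leftmost head = syllable 2.
Secondary stress on 4, 6, 8: a.ˈtu.no:.ˌpa.ge.ˌde:.ri.ˌglu:.bri.

primary 2, secondary 4, 6, 8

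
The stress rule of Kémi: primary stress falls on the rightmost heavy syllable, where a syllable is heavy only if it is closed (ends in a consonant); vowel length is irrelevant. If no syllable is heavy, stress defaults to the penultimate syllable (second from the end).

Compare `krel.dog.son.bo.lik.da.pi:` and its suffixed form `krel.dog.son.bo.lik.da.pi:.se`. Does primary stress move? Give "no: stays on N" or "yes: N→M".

no: stays on 5

Base `krel.dog.son.bo.lik.da.pi:` (7 syllables):
  Weights: 1 krel H, 2 dog H, 3 son H, 4 bo L, 5 lik H, 6 da L, 7 pi: L.
  Heavy syllables in the domain: 1, 2, 3, 5. The rightmost is syllable 5 (lik).
  → primary stress on syllable 5.
Suffixed `krel.dog.son.bo.lik.da.pi:.se` (8 syllables):
  Weights: 1 krel H, 2 dog H, 3 son H, 4 bo L, 5 lik H, 6 da L, 7 pi: L, 8 se L.
  Heavy syllables in the domain: 1, 2, 3, 5. The rightmost is syllable 5 (lik).
  → primary stress on syllable 5.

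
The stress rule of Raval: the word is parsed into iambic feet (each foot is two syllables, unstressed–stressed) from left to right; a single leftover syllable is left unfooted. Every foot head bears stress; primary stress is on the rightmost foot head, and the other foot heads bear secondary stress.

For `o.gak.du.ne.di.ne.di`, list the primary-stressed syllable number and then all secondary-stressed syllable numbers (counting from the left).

primary 6, secondary 2, 4

Parse left to right into iambic (σˈσ) feet: (o.ˈgak) (du.ˈne) (di.ˈne) di. Syllable 7 is left unfooted.
Foot heads (stressed positions): 2, 4, 6.
End Rule Rightmost: primary stress on the rightmost head = syllable 6.
Secondary stress on 2, 4: o.ˌgak.du.ˌne.di.ˈne.di.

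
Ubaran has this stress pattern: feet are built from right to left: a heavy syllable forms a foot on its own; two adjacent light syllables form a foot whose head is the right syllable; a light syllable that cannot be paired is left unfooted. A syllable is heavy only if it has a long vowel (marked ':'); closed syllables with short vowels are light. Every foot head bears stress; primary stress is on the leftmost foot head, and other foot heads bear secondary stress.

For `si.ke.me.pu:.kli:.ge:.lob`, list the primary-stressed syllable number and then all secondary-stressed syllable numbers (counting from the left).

Weights: 1 si L, 2 ke L, 3 me L, 4 pu: H, 5 kli: H, 6 ge: H, 7 lob L.
Parse right to left (heavy = foot alone; LL = one foot; stranded L unfooted): si (ke.ˈme) (ˈpu:) (ˈkli:) (ˈge:) lob.
Foot heads: 3, 4, 5, 6.
Primary stress on the leftmost head = syllable 3.
Secondary stress on 4, 5, 6: si.ke.ˈme.ˌpu:.ˌkli:.ˌge:.lob.

primary 3, secondary 4, 5, 6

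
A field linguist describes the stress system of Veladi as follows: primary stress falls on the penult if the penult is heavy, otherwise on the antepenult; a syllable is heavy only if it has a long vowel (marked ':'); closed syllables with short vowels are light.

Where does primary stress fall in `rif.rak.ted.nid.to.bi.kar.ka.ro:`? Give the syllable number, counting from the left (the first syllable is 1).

Weights: 7 kar L, 8 ka L, 9 ro: H.
The penult (syllable 8, ka) is light, so stress falls on the antepenult (syllable 7, kar).
Primary stress: syllable 7 → rif.rak.ted.nid.to.bi.ˈkar.ka.ro:.

7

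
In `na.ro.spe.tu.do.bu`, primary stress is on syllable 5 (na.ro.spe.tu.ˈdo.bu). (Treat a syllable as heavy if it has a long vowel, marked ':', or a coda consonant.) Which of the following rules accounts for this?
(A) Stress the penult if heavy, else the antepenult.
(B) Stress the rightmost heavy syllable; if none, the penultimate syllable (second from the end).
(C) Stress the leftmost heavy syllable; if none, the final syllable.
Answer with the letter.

Rule A → syllable 4 (observed: 5).
Rule B → syllable 5 ✓.
Rule C → syllable 6 (observed: 5).

B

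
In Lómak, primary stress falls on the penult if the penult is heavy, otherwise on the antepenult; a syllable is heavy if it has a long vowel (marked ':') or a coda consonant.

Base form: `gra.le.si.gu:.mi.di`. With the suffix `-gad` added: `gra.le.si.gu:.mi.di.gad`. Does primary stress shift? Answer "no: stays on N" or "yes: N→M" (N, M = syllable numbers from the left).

Base `gra.le.si.gu:.mi.di` (6 syllables):
  Weights: 4 gu: H, 5 mi L, 6 di L.
  The penult (syllable 5, mi) is light, so stress falls on the antepenult (syllable 4, gu:).
  → primary stress on syllable 4.
Suffixed `gra.le.si.gu:.mi.di.gad` (7 syllables):
  Weights: 5 mi L, 6 di L, 7 gad H.
  The penult (syllable 6, di) is light, so stress falls on the antepenult (syllable 5, mi).
  → primary stress on syllable 5.

yes: 4→5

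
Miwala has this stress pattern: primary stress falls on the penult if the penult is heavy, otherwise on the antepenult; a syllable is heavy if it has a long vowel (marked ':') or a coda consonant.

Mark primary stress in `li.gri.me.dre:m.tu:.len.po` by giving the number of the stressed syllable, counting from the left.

6

Weights: 5 tu: H, 6 len H, 7 po L.
The penult (syllable 6, len) is heavy, so it takes stress.
Primary stress: syllable 6 → li.gri.me.dre:m.tu:.ˈlen.po.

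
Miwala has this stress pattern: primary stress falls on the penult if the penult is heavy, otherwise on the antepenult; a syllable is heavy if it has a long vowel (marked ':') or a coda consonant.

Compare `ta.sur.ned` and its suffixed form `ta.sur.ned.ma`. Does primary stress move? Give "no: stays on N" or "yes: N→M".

Base `ta.sur.ned` (3 syllables):
  Weights: 1 ta L, 2 sur H, 3 ned H.
  The penult (syllable 2, sur) is heavy, so it takes stress.
  → primary stress on syllable 2.
Suffixed `ta.sur.ned.ma` (4 syllables):
  Weights: 2 sur H, 3 ned H, 4 ma L.
  The penult (syllable 3, ned) is heavy, so it takes stress.
  → primary stress on syllable 3.

yes: 2→3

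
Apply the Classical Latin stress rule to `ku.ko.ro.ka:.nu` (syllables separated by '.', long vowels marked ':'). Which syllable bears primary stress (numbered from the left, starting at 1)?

Classical Latin: stress the penult if heavy (long vowel or closed), else the antepenult.
Weights: 3 ro L, 4 ka: H, 5 nu L.
The penult (syllable 4, ka:) is heavy, so it takes stress.
Stress on syllable 4: ku.ko.ro.ˈka:.nu.

4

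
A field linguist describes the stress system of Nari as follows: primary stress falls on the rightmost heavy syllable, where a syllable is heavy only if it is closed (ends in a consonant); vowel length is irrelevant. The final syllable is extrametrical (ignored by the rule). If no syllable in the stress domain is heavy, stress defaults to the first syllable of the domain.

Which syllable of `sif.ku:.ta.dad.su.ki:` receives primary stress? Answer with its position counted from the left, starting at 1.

4

The final syllable (6, ki:) is extrametrical; the stress domain is syllables 1–5.
Weights: 1 sif H, 2 ku: L, 3 ta L, 4 dad H, 5 su L.
Heavy syllables in the domain: 1, 4. The rightmost is syllable 4 (dad).
Primary stress: syllable 4 → sif.ku:.ta.ˈdad.su.ki:.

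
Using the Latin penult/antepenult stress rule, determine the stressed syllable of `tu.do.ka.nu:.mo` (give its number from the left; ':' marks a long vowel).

4

Classical Latin: stress the penult if heavy (long vowel or closed), else the antepenult.
Weights: 3 ka L, 4 nu: H, 5 mo L.
The penult (syllable 4, nu:) is heavy, so it takes stress.
Stress on syllable 4: tu.do.ka.ˈnu:.mo.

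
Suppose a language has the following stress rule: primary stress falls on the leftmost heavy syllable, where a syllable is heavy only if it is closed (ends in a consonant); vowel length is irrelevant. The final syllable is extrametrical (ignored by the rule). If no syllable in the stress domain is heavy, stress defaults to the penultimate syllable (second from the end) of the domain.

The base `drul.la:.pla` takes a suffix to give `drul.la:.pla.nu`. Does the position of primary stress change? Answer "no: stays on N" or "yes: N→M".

Base `drul.la:.pla` (3 syllables):
  The final syllable (3, pla) is extrametrical; the stress domain is syllables 1–2.
  Weights: 1 drul H, 2 la: L.
  Heavy syllables in the domain: 1. The leftmost is syllable 1 (drul).
  → primary stress on syllable 1.
Suffixed `drul.la:.pla.nu` (4 syllables):
  The final syllable (4, nu) is extrametrical; the stress domain is syllables 1–3.
  Weights: 1 drul H, 2 la: L, 3 pla L.
  Heavy syllables in the domain: 1. The leftmost is syllable 1 (drul).
  → primary stress on syllable 1.

no: stays on 1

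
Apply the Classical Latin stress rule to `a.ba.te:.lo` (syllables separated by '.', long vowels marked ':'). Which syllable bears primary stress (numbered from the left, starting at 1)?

3

Classical Latin: stress the penult if heavy (long vowel or closed), else the antepenult.
Weights: 2 ba L, 3 te: H, 4 lo L.
The penult (syllable 3, te:) is heavy, so it takes stress.
Stress on syllable 3: a.ba.ˈte:.lo.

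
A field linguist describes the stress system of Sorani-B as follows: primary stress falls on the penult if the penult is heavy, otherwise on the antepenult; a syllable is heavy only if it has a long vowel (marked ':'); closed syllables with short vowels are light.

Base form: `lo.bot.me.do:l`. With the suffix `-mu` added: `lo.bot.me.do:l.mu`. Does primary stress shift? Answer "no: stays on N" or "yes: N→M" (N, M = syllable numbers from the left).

Base `lo.bot.me.do:l` (4 syllables):
  Weights: 2 bot L, 3 me L, 4 do:l H.
  The penult (syllable 3, me) is light, so stress falls on the antepenult (syllable 2, bot).
  → primary stress on syllable 2.
Suffixed `lo.bot.me.do:l.mu` (5 syllables):
  Weights: 3 me L, 4 do:l H, 5 mu L.
  The penult (syllable 4, do:l) is heavy, so it takes stress.
  → primary stress on syllable 4.

yes: 2→4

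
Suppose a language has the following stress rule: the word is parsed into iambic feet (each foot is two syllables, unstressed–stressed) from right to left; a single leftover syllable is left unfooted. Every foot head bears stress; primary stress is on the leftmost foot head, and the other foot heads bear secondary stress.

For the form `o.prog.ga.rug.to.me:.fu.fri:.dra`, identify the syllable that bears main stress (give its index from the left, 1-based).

Parse right to left into iambic (σˈσ) feet: o (prog.ˈga) (rug.ˈto) (me:.ˈfu) (fri:.ˈdra). Syllable 1 is left unfooted.
Foot heads (stressed positions): 3, 5, 7, 9.
End Rule Leftmost: primary stress on the leftmost head = syllable 3.
Primary stress: syllable 3 → o.prog.ˈga.rug.to.me:.fu.fri:.dra.

3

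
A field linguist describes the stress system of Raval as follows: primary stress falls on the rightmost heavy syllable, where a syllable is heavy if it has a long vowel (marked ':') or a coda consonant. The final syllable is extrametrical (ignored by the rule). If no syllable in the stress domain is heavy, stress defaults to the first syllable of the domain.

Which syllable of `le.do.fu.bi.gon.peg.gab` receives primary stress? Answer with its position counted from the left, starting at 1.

6

The final syllable (7, gab) is extrametrical; the stress domain is syllables 1–6.
Weights: 1 le L, 2 do L, 3 fu L, 4 bi L, 5 gon H, 6 peg H.
Heavy syllables in the domain: 5, 6. The rightmost is syllable 6 (peg).
Primary stress: syllable 6 → le.do.fu.bi.gon.ˈpeg.gab.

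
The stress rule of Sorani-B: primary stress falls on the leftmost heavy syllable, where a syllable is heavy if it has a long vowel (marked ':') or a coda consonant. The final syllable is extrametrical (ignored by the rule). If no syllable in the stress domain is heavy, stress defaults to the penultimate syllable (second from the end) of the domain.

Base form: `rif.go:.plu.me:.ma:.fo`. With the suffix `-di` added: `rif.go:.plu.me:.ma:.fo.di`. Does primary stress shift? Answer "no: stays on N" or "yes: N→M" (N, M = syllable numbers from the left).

Base `rif.go:.plu.me:.ma:.fo` (6 syllables):
  The final syllable (6, fo) is extrametrical; the stress domain is syllables 1–5.
  Weights: 1 rif H, 2 go: H, 3 plu L, 4 me: H, 5 ma: H.
  Heavy syllables in the domain: 1, 2, 4, 5. The leftmost is syllable 1 (rif).
  → primary stress on syllable 1.
Suffixed `rif.go:.plu.me:.ma:.fo.di` (7 syllables):
  The final syllable (7, di) is extrametrical; the stress domain is syllables 1–6.
  Weights: 1 rif H, 2 go: H, 3 plu L, 4 me: H, 5 ma: H, 6 fo L.
  Heavy syllables in the domain: 1, 2, 4, 5. The leftmost is syllable 1 (rif).
  → primary stress on syllable 1.

no: stays on 1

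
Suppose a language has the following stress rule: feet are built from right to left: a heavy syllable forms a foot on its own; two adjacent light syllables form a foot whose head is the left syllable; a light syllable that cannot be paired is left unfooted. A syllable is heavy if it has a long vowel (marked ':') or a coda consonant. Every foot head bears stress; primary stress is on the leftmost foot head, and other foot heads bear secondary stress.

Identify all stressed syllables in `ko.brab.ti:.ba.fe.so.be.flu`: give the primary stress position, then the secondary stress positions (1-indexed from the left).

primary 2, secondary 3, 5, 7

Weights: 1 ko L, 2 brab H, 3 ti: H, 4 ba L, 5 fe L, 6 so L, 7 be L, 8 flu L.
Parse right to left (heavy = foot alone; LL = one foot; stranded L unfooted): ko (ˈbrab) (ˈti:) ba (ˈfe.so) (ˈbe.flu).
Foot heads: 2, 3, 5, 7.
Primary stress on the leftmost head = syllable 2.
Secondary stress on 3, 5, 7: ko.ˈbrab.ˌti:.ba.ˌfe.so.ˌbe.flu.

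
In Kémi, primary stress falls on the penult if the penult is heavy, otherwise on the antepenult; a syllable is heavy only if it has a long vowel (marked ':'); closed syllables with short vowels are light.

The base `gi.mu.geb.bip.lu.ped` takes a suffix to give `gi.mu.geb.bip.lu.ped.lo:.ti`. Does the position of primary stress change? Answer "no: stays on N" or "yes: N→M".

Base `gi.mu.geb.bip.lu.ped` (6 syllables):
  Weights: 4 bip L, 5 lu L, 6 ped L.
  The penult (syllable 5, lu) is light, so stress falls on the antepenult (syllable 4, bip).
  → primary stress on syllable 4.
Suffixed `gi.mu.geb.bip.lu.ped.lo:.ti` (8 syllables):
  Weights: 6 ped L, 7 lo: H, 8 ti L.
  The penult (syllable 7, lo:) is heavy, so it takes stress.
  → primary stress on syllable 7.

yes: 4→7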